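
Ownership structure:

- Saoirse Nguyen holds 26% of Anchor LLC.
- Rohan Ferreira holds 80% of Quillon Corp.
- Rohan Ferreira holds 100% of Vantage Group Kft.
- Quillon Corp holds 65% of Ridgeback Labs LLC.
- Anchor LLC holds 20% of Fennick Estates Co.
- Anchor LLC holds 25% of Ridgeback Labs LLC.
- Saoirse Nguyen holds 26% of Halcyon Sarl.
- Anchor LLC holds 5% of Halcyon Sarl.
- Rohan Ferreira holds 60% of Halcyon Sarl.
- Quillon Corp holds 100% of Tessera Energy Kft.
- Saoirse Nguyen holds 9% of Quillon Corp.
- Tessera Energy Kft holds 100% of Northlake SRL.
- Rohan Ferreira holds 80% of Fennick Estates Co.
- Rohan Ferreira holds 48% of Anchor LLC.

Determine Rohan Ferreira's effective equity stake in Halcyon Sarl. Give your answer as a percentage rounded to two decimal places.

62.40%

Rohan reaches Halcyon along 2 paths.
Direct stake: 60% = 60%.
Via Anchor: 48% × 5% = 2.4%.
Total: 60% + 2.4% = 62.4%.
Rounded: 62.40%.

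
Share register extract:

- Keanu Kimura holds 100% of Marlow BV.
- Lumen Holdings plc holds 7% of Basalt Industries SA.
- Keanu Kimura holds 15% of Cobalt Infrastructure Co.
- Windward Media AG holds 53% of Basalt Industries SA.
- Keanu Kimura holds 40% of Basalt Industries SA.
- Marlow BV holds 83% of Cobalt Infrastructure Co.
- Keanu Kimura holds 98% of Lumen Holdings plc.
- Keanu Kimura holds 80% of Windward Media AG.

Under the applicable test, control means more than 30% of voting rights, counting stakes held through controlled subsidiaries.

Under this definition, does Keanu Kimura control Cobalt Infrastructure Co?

Yes

Keanu holds 100% of Marlow, so Keanu controls Marlow.
Marlow and Keanu together hold 83% + 15% = 98% of Cobalt, so Keanu controls Cobalt.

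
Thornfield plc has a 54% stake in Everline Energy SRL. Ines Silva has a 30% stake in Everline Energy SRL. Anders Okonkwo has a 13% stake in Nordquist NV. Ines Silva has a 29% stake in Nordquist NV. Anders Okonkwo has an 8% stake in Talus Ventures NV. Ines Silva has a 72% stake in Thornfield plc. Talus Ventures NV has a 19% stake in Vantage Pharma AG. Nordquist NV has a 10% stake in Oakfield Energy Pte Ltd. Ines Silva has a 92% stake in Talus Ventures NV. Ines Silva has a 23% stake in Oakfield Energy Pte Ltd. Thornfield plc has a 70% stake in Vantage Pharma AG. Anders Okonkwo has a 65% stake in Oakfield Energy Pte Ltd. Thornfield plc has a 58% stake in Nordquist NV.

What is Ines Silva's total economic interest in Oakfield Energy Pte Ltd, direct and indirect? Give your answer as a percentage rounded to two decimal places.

Ines reaches Oakfield along 3 paths.
Via Nordquist: 29% × 10% = 2.9%.
Via Thornfield → Nordquist: 72% × 58% × 10% = 4.176%.
Direct stake: 23% = 23%.
Total: 2.9% + 4.176% + 23% = 30.076%.
Rounded: 30.08%.

30.08%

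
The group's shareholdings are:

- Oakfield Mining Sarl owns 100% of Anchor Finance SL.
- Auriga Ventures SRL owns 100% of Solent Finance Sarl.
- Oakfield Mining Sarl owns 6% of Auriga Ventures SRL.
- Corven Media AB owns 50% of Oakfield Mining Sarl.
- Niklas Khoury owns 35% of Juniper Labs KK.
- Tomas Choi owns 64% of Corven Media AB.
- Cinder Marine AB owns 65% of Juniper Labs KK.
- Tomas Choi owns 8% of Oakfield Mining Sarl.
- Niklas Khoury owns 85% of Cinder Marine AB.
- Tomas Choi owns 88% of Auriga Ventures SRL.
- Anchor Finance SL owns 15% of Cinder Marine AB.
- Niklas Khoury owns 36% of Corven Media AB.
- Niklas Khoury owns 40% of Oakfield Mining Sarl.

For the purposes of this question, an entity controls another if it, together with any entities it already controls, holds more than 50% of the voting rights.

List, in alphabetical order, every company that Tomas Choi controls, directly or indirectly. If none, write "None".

Anchor Finance SL, Auriga Ventures SRL, Corven Media AB, Oakfield Mining Sarl, Solent Finance Sarl

Tomas holds 64% of Corven, so Tomas controls Corven.
Tomas and Corven together hold 8% + 50% = 58% of Oakfield, so Tomas controls Oakfield.
Oakfield holds 100% of Anchor, so Tomas controls Anchor.
Oakfield and Tomas together hold 6% + 88% = 94% of Auriga, so Tomas controls Auriga.
Auriga holds 100% of Solent, so Tomas controls Solent.
No other company's threshold is met.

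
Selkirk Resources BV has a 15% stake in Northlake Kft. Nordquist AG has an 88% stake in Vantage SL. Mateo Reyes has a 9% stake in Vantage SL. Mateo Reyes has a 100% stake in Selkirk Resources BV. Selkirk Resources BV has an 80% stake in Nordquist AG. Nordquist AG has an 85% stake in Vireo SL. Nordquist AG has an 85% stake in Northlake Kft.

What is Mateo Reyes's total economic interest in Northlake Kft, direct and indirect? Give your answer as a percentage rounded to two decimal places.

83.00%

Mateo reaches Northlake along 2 paths.
Via Selkirk: 100% × 15% = 15%.
Via Selkirk → Nordquist: 100% × 80% × 85% = 68%.
Total: 15% + 68% = 83%.
Rounded: 83.00%.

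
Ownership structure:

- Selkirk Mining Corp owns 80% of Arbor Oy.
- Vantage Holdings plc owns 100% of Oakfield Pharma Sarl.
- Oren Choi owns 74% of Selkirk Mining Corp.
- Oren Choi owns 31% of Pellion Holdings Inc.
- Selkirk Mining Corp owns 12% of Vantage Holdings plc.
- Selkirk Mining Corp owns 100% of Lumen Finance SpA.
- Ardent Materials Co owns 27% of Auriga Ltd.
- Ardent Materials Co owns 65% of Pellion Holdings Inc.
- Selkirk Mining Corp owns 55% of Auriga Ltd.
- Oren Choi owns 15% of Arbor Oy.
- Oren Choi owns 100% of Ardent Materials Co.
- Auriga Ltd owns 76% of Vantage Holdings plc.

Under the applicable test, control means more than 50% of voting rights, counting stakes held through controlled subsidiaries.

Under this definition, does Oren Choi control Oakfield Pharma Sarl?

Yes

Oren holds 74% of Selkirk, so Oren controls Selkirk.
Oren holds 100% of Ardent, so Oren controls Ardent.
Ardent and Selkirk together hold 27% + 55% = 82% of Auriga, so Oren controls Auriga.
Auriga and Selkirk together hold 76% + 12% = 88% of Vantage, so Oren controls Vantage.
Vantage holds 100% of Oakfield, so Oren controls Oakfield.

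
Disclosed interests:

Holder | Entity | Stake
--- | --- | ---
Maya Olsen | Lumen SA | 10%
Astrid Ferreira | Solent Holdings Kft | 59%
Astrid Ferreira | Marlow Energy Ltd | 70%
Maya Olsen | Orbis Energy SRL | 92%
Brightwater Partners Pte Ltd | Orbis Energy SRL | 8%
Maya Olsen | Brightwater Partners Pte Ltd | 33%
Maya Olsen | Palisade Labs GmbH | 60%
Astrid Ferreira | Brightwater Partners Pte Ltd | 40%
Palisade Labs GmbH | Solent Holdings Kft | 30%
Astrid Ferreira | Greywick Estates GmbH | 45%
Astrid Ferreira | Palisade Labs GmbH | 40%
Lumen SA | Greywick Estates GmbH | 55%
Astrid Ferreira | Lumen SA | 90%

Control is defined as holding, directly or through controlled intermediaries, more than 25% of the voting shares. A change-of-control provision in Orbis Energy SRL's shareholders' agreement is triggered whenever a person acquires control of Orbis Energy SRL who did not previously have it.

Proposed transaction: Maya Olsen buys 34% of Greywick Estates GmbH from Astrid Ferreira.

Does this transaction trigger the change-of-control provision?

The purchase adds only to Maya's holdings (Astrid's stake shrinks), so Maya is the only person who could newly come to control Orbis.
Maya holds 33% of Brightwater, so Maya controls Brightwater.
Brightwater and Maya together hold 8% + 92% = 100% of Orbis, so Maya controls Orbis.
So Maya already controls Orbis before the transaction.
After the purchase, Maya holds 34% of Greywick directly, and Astrid's stake falls to 11%.
Maya controlled Orbis already, so this is not a new person acquiring control; every other person's position is unchanged or reduced.
No new person acquires control, so the clause is not triggered.

No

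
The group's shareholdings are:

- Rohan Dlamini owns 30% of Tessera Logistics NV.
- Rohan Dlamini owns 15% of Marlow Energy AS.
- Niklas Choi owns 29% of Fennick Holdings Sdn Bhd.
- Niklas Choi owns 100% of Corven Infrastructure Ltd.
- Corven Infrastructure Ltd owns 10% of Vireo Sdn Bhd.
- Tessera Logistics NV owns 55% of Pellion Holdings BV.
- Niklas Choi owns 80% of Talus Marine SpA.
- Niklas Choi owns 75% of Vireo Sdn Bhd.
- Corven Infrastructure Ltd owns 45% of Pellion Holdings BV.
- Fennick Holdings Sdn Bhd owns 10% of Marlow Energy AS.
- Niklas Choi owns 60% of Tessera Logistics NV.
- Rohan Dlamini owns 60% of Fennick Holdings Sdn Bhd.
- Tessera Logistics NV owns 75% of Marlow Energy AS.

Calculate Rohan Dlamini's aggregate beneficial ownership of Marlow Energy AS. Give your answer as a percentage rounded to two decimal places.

43.50%

Rohan reaches Marlow along 3 paths.
Direct stake: 15% = 15%.
Via Tessera: 30% × 75% = 22.5%.
Via Fennick: 60% × 10% = 6%.
Total: 15% + 22.5% + 6% = 43.5%.
Rounded: 43.50%.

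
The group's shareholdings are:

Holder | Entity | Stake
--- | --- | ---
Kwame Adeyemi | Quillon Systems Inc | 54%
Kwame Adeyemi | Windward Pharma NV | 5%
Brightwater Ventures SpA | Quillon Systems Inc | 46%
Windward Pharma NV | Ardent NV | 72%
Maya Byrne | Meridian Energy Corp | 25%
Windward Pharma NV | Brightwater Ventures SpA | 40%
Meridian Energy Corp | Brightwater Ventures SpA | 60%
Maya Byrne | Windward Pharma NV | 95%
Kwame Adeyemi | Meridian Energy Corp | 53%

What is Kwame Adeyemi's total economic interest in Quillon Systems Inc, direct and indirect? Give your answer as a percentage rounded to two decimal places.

69.55%

Kwame reaches Quillon along 3 paths.
Via Windward → Brightwater: 5% × 40% × 46% = 0.92%.
Via Meridian → Brightwater: 53% × 60% × 46% = 14.628%.
Direct stake: 54% = 54%.
Total: 0.92% + 14.628% + 54% = 69.548%.
Rounded: 69.55%.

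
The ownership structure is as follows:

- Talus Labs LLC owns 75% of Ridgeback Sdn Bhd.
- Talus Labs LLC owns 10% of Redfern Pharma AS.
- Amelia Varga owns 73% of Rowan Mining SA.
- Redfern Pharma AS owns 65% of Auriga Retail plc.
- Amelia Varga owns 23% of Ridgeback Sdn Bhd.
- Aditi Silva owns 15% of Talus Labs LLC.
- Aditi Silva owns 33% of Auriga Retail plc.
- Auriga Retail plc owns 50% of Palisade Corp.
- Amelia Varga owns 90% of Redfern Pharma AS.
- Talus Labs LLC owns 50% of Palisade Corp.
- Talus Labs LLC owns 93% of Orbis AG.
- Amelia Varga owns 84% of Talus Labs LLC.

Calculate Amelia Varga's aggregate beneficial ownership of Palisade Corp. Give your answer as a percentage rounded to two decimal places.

Amelia reaches Palisade along 3 paths.
Via Talus: 84% × 50% = 42%.
Via Talus → Redfern → Auriga: 84% × 10% × 65% × 50% = 2.73%.
Via Redfern → Auriga: 90% × 65% × 50% = 29.25%.
Total: 42% + 2.73% + 29.25% = 73.98%.

73.98%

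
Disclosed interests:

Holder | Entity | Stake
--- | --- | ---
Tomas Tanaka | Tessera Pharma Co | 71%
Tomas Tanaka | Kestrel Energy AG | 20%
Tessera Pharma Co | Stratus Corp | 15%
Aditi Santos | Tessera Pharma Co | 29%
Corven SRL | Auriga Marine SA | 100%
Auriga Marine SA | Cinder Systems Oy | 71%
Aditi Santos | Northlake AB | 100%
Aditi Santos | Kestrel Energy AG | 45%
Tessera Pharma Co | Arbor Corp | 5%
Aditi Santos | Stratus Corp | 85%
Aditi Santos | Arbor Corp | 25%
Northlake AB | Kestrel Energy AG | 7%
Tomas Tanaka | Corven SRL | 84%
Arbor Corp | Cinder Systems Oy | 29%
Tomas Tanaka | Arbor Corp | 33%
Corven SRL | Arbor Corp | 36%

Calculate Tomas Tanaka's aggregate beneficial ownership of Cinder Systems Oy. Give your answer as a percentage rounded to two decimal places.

79.01%

Tomas reaches Cinder along 4 paths.
Via Corven → Arbor: 84% × 36% × 29% = 8.7696%.
Via Arbor: 33% × 29% = 9.57%.
Via Tessera → Arbor: 71% × 5% × 29% = 1.0295%.
Via Corven → Auriga: 84% × 100% × 71% = 59.64%.
Total: 8.7696% + 9.57% + 1.0295% + 59.64% = 79.0091%.
Rounded: 79.01%.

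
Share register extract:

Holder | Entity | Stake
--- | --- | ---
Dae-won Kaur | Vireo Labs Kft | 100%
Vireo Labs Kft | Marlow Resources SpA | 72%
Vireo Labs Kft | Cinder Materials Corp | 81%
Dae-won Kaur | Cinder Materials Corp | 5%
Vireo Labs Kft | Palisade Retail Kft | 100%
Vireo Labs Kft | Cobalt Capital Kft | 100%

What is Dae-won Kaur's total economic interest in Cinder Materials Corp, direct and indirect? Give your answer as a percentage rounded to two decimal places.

Dae-won reaches Cinder along 2 paths.
Via Vireo: 100% × 81% = 81%.
Direct stake: 5% = 5%.
Total: 81% + 5% = 86%.
Rounded: 86.00%.

86.00%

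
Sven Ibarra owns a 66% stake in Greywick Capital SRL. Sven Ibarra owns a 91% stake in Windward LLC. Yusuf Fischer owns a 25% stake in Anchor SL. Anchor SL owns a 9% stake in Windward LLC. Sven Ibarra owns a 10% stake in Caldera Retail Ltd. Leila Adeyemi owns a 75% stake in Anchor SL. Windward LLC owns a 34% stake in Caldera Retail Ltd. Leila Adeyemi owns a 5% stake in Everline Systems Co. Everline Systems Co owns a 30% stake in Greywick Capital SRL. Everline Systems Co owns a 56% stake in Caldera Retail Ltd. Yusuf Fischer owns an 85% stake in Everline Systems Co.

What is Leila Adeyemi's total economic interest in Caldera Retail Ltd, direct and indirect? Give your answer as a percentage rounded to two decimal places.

5.10%

Leila reaches Caldera along 2 paths.
Via Anchor → Windward: 75% × 9% × 34% = 2.295%.
Via Everline: 5% × 56% = 2.8%.
Total: 2.295% + 2.8% = 5.095%.
Rounded: 5.10%.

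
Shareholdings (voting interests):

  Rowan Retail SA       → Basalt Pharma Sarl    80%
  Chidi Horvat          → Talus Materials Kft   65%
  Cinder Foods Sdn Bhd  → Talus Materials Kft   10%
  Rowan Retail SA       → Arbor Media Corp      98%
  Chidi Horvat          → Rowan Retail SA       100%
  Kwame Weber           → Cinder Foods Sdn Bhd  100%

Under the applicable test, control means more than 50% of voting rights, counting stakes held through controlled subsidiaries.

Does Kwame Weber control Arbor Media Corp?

Kwame holds 100% of Cinder, so Kwame controls Cinder.
Neither Kwame nor any entity Kwame controls holds any voting interest in Arbor.
So Kwame does not control Arbor.

No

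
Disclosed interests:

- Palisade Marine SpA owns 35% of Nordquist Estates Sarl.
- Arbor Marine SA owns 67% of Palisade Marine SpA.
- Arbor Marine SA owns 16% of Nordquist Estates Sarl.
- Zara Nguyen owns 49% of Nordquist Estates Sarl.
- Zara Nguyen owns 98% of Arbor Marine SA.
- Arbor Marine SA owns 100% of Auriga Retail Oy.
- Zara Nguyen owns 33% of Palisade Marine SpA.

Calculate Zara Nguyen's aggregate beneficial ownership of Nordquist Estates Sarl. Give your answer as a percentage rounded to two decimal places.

99.21%

Zara reaches Nordquist along 4 paths.
Via Palisade: 33% × 35% = 11.55%.
Via Arbor → Palisade: 98% × 67% × 35% = 22.981%.
Via Arbor: 98% × 16% = 15.68%.
Direct stake: 49% = 49%.
Total: 11.55% + 22.981% + 15.68% + 49% = 99.211%.
Rounded: 99.21%.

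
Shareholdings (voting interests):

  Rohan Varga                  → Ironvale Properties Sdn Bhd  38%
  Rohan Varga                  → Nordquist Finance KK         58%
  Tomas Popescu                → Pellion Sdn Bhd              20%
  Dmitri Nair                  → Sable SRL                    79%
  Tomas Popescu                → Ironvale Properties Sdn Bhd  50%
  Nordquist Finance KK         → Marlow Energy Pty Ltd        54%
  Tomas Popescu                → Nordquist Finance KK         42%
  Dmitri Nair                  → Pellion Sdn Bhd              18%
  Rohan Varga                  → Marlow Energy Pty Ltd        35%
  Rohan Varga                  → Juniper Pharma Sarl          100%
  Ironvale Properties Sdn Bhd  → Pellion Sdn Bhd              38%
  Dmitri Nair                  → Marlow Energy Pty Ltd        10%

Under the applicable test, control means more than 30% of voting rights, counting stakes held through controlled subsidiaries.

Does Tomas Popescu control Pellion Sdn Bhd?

Tomas holds 50% of Ironvale, so Tomas controls Ironvale.
Tomas and Ironvale together hold 20% + 38% = 58% of Pellion, so Tomas controls Pellion.

Yes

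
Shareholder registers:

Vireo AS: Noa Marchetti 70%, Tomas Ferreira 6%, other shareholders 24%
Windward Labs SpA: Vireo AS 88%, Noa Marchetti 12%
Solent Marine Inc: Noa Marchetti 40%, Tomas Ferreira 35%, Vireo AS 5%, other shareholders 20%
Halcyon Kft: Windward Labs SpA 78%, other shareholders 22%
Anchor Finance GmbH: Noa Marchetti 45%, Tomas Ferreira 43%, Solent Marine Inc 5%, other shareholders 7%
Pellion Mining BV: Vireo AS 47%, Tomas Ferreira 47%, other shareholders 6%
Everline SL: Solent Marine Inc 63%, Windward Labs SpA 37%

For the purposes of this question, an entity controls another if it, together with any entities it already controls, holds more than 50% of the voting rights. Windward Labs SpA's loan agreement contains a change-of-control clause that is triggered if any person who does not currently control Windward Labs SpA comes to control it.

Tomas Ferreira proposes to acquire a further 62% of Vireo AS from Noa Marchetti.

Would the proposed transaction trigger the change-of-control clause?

Yes

The purchase adds only to Tomas's holdings (Noa's stake shrinks), so Tomas is the only person who could newly come to control Windward.
Tomas's largest direct stake is 47% in Pellion, which does not meet the threshold, so Tomas controls no company.
Neither Tomas nor any entity Tomas controls holds any voting interest in Windward.
So before the transaction, Tomas does not control Windward.
After the purchase, Tomas's direct stake in Vireo rises to 6% + 62% = 68%, and Noa's stake falls to 8%.
Tomas holds 68% of Vireo, so Tomas controls Vireo.
Vireo holds 88% of Windward, so Tomas controls Windward.
Tomas did not control Windward before and does after, so the clause is triggered.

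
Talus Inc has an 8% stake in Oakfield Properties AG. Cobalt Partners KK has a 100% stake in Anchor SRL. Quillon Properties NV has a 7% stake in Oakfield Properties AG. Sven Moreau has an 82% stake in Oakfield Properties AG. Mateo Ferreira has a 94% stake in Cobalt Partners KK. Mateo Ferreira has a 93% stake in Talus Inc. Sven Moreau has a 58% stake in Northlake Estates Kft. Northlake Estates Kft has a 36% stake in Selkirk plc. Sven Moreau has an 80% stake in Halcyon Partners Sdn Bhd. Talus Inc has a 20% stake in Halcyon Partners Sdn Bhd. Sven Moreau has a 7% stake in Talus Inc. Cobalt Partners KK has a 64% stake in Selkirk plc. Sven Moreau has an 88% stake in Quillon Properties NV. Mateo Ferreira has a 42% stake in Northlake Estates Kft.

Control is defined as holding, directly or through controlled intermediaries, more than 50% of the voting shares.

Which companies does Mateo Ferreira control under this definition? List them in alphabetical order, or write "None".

Anchor SRL, Cobalt Partners KK, Selkirk plc, Talus Inc

Mateo holds 94% of Cobalt, so Mateo controls Cobalt.
Mateo holds 93% of Talus, so Mateo controls Talus.
Cobalt holds 100% of Anchor, so Mateo controls Anchor.
Cobalt holds 64% of Selkirk, so Mateo controls Selkirk.
No other company's threshold is met.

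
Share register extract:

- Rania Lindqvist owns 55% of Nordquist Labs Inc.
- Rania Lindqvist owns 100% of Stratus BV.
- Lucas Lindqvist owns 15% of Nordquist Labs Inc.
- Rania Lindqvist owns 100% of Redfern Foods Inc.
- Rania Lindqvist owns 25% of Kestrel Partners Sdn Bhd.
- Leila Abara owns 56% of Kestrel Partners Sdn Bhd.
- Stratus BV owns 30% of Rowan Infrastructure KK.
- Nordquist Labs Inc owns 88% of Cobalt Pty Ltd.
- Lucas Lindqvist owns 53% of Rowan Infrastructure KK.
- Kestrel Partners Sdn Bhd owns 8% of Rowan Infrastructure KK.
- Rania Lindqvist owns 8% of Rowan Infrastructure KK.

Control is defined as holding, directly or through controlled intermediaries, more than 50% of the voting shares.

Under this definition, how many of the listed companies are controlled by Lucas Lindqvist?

Lucas holds 53% of Rowan, so Lucas controls Rowan.
No other company's threshold is met.
Lucas controls 1 company.

1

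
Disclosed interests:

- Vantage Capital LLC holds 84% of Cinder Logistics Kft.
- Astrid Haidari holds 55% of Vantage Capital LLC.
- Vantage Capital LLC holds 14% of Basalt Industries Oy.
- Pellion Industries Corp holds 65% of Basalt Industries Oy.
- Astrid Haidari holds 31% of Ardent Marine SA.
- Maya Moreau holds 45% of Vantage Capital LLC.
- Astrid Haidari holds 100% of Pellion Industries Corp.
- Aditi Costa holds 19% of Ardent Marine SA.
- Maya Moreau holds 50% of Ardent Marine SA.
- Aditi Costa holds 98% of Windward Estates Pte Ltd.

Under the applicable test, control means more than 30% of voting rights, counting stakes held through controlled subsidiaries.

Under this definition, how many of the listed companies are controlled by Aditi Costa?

1

Aditi holds 98% of Windward, so Aditi controls Windward.
No other company's threshold is met.
Aditi controls 1 company.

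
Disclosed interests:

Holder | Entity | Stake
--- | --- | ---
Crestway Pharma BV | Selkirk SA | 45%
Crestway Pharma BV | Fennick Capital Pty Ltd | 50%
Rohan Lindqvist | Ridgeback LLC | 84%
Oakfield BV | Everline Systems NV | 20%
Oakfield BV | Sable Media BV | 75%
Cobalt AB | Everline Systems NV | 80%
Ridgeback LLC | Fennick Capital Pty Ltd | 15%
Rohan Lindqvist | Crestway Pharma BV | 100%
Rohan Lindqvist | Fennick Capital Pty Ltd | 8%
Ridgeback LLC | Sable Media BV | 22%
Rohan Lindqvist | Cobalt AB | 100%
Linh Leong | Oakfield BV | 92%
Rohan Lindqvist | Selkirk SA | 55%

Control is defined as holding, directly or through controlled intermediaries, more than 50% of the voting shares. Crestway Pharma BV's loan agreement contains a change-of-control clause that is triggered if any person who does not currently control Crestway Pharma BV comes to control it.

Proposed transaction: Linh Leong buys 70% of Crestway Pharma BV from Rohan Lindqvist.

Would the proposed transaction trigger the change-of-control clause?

Yes

The purchase adds only to Linh's holdings (Rohan's stake shrinks), so Linh is the only person who could newly come to control Crestway.
Linh holds 92% of Oakfield, so Linh controls Oakfield.
Oakfield holds 75% of Sable, so Linh controls Sable.
Neither Linh nor any entity Linh controls holds any voting interest in Crestway.
So before the transaction, Linh does not control Crestway.
After the purchase, Linh holds 70% of Crestway directly, and Rohan's stake falls to 30%.
Linh holds 70% of Crestway, so Linh controls Crestway.
Linh did not control Crestway before and does after, so the clause is triggered.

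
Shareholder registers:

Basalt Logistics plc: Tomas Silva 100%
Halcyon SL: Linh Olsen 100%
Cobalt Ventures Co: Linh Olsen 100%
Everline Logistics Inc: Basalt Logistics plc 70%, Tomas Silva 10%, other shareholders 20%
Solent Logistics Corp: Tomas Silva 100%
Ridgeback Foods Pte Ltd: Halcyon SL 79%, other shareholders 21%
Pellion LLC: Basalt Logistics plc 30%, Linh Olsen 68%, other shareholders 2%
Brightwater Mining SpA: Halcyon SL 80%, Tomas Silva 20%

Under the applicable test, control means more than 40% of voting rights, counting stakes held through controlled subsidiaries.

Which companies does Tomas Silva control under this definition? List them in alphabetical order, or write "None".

Basalt Logistics plc, Everline Logistics Inc, Solent Logistics Corp

Tomas holds 100% of Basalt, so Tomas controls Basalt.
Basalt and Tomas together hold 70% + 10% = 80% of Everline, so Tomas controls Everline.
Tomas holds 100% of Solent, so Tomas controls Solent.
No other company's threshold is met.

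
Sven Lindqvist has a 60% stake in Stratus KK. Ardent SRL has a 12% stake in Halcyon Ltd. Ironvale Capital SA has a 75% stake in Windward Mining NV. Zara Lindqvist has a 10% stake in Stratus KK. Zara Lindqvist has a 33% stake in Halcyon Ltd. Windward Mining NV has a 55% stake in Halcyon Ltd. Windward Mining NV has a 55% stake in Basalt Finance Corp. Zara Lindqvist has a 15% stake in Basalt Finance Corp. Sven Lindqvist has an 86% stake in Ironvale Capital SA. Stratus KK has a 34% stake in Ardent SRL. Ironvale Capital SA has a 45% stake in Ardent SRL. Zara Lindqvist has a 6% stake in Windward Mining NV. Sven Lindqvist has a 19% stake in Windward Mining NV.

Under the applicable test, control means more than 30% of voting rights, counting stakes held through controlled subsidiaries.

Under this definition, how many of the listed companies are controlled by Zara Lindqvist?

1

Zara holds 33% of Halcyon, so Zara controls Halcyon.
No other company's threshold is met.
Zara controls 1 company.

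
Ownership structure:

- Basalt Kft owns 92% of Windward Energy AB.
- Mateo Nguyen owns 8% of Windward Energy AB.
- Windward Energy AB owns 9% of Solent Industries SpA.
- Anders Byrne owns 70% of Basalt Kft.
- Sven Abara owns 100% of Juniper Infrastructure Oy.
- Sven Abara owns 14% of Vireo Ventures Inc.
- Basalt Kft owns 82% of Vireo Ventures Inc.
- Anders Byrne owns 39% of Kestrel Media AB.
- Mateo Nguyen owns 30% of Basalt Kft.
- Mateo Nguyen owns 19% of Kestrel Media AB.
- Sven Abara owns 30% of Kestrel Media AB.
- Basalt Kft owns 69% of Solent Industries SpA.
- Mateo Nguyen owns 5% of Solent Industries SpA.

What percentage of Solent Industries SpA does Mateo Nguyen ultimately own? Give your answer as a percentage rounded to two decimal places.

Mateo reaches Solent along 4 paths.
Via Basalt: 30% × 69% = 20.7%.
Via Basalt → Windward: 30% × 92% × 9% = 2.484%.
Via Windward: 8% × 9% = 0.72%.
Direct stake: 5% = 5%.
Total: 20.7% + 2.484% + 0.72% + 5% = 28.904%.
Rounded: 28.90%.

28.90%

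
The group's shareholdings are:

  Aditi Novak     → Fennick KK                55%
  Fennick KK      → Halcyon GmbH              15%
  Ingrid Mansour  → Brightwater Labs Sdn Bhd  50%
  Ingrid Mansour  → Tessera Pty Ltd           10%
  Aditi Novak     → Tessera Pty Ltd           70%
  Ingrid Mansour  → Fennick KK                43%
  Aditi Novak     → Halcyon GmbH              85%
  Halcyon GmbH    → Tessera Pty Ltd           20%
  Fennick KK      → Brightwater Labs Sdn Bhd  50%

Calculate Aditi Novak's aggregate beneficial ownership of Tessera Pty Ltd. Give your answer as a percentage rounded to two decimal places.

Aditi reaches Tessera along 3 paths.
Direct stake: 70% = 70%.
Via Halcyon: 85% × 20% = 17%.
Via Fennick → Halcyon: 55% × 15% × 20% = 1.65%.
Total: 70% + 17% + 1.65% = 88.65%.

88.65%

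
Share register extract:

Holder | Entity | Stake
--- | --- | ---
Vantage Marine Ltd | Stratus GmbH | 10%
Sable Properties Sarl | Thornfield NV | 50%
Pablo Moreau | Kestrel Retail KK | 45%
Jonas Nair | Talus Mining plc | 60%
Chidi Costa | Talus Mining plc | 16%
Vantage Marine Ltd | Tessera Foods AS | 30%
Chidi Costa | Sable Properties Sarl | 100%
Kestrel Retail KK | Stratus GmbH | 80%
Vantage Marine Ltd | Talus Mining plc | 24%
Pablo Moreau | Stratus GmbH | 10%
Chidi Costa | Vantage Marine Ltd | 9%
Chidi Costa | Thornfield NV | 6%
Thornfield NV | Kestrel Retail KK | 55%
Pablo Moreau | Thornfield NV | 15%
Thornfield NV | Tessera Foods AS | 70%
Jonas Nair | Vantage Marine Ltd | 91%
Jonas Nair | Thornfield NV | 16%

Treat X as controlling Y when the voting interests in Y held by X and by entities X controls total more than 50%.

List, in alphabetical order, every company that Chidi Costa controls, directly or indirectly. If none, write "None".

Chidi holds 100% of Sable, so Chidi controls Sable.
Sable and Chidi together hold 50% + 6% = 56% of Thornfield, so Chidi controls Thornfield.
Thornfield holds 55% of Kestrel, so Chidi controls Kestrel.
Thornfield holds 70% of Tessera, so Chidi controls Tessera.
Kestrel holds 80% of Stratus, so Chidi controls Stratus.
No other company's threshold is met.

Kestrel Retail KK, Sable Properties Sarl, Stratus GmbH, Tessera Foods AS, Thornfield NV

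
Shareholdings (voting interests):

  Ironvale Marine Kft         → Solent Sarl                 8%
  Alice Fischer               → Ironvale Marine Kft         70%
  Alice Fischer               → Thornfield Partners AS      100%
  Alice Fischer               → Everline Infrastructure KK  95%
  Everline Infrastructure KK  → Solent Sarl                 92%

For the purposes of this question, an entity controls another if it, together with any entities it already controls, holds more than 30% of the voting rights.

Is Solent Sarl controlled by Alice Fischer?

Yes

Alice holds 95% of Everline, so Alice controls Everline.
Alice holds 70% of Ironvale, so Alice controls Ironvale.
Ironvale and Everline together hold 8% + 92% = 100% of Solent, so Alice controls Solent.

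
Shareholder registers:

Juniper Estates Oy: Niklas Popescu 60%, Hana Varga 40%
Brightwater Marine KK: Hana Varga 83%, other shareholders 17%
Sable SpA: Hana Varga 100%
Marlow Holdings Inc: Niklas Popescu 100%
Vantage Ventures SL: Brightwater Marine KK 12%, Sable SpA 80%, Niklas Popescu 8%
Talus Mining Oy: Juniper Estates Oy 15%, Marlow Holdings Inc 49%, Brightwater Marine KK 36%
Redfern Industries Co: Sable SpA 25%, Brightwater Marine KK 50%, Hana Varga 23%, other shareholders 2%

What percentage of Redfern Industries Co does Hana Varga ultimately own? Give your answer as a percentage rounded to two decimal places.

Hana reaches Redfern along 3 paths.
Via Sable: 100% × 25% = 25%.
Via Brightwater: 83% × 50% = 41.5%.
Direct stake: 23% = 23%.
Total: 25% + 41.5% + 23% = 89.5%.
Rounded: 89.50%.

89.50%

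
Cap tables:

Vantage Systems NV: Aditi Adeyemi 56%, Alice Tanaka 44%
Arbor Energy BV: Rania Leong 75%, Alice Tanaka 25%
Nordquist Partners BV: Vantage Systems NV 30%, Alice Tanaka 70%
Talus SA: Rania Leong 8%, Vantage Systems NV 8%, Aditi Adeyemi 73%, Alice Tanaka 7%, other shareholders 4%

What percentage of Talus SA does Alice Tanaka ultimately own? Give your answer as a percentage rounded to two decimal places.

Alice reaches Talus along 2 paths.
Via Vantage: 44% × 8% = 3.52%.
Direct stake: 7% = 7%.
Total: 3.52% + 7% = 10.52%.

10.52%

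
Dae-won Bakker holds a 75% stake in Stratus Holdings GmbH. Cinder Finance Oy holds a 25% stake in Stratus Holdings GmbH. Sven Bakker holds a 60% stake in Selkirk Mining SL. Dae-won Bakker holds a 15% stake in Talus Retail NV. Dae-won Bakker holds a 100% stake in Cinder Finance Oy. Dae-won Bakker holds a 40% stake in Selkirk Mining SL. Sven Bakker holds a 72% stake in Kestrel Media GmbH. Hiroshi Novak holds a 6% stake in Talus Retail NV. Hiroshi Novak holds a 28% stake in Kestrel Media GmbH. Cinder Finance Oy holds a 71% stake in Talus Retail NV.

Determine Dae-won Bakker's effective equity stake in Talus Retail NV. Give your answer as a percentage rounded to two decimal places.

86.00%

Dae-won reaches Talus along 2 paths.
Via Cinder: 100% × 71% = 71%.
Direct stake: 15% = 15%.
Total: 71% + 15% = 86%.
Rounded: 86.00%.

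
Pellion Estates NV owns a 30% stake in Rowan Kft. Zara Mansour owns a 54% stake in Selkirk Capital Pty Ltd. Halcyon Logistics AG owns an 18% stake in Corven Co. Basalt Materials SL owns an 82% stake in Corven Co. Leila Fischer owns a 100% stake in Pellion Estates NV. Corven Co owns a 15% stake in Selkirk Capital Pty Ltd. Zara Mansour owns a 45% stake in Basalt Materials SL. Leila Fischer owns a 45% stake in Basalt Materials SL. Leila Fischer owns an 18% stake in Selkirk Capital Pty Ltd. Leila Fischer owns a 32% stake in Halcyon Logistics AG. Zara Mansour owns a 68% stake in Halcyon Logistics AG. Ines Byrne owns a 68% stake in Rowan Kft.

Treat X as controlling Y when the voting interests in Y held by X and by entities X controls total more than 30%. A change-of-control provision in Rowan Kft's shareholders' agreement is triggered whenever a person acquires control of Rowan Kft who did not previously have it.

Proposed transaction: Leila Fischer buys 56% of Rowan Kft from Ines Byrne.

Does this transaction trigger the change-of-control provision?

The purchase adds only to Leila's holdings (Ines's stake shrinks), so Leila is the only person who could newly come to control Rowan.
Leila holds 32% of Halcyon, so Leila controls Halcyon.
Leila holds 45% of Basalt, so Leila controls Basalt.
Leila holds 100% of Pellion, so Leila controls Pellion.
Basalt and Halcyon together hold 82% + 18% = 100% of Corven, so Leila controls Corven.
Corven and Leila together hold 15% + 18% = 33% of Selkirk, so Leila controls Selkirk.
In Rowan, Leila's side holds only 30%, not > 30%.
So before the transaction, Leila does not control Rowan.
After the purchase, Leila holds 56% of Rowan directly, and Ines's stake falls to 12%.
Pellion and Leila together hold 30% + 56% = 86% of Rowan, so Leila controls Rowan.
Leila did not control Rowan before and does after, so the clause is triggered.

Yes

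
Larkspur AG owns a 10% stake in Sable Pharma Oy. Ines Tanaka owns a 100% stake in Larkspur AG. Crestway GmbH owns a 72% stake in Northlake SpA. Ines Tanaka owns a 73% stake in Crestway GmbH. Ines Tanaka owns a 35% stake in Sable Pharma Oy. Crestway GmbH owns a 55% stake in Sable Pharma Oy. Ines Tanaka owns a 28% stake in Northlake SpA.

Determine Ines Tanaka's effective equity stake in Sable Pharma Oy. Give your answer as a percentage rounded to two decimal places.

Ines reaches Sable along 3 paths.
Via Larkspur: 100% × 10% = 10%.
Via Crestway: 73% × 55% = 40.15%.
Direct stake: 35% = 35%.
Total: 10% + 40.15% + 35% = 85.15%.

85.15%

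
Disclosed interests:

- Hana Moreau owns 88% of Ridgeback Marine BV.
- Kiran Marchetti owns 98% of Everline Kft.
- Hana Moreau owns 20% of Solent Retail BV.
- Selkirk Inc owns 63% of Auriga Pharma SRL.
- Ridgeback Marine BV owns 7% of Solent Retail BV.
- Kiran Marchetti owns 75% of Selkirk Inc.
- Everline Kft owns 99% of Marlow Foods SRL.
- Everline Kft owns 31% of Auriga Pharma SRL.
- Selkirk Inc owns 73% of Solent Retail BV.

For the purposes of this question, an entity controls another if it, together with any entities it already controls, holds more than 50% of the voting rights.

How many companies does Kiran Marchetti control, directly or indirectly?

5

Kiran holds 75% of Selkirk, so Kiran controls Selkirk.
Kiran holds 98% of Everline, so Kiran controls Everline.
Everline holds 99% of Marlow, so Kiran controls Marlow.
Selkirk and Everline together hold 63% + 31% = 94% of Auriga, so Kiran controls Auriga.
Selkirk holds 73% of Solent, so Kiran controls Solent.
No other company's threshold is met.
Kiran controls 5 companies.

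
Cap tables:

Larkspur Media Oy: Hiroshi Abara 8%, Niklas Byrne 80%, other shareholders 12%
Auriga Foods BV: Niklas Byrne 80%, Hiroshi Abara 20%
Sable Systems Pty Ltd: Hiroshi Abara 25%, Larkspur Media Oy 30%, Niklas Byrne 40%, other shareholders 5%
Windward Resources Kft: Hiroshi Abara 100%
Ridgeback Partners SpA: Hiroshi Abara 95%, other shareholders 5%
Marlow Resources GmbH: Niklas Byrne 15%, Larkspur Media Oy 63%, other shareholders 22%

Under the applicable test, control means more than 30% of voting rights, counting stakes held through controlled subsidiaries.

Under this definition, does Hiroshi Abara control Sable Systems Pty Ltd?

No

Hiroshi holds 100% of Windward, so Hiroshi controls Windward.
Hiroshi holds 95% of Ridgeback, so Hiroshi controls Ridgeback.
In Sable, Hiroshi's side holds only 25%, not > 30%.
So Hiroshi does not control Sable.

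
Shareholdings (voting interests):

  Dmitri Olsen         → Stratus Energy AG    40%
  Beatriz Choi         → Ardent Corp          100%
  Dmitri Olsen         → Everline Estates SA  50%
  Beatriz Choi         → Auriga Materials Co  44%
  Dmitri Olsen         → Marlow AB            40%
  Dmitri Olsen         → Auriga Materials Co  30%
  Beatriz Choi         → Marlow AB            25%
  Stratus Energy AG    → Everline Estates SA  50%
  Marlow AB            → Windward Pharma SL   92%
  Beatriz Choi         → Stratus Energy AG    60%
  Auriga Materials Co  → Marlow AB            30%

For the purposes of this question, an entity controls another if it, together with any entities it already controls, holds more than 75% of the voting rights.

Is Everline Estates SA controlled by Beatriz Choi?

Beatriz holds 100% of Ardent, so Beatriz controls Ardent.
Neither Beatriz nor any entity Beatriz controls holds any voting interest in Everline.
So Beatriz does not control Everline.

No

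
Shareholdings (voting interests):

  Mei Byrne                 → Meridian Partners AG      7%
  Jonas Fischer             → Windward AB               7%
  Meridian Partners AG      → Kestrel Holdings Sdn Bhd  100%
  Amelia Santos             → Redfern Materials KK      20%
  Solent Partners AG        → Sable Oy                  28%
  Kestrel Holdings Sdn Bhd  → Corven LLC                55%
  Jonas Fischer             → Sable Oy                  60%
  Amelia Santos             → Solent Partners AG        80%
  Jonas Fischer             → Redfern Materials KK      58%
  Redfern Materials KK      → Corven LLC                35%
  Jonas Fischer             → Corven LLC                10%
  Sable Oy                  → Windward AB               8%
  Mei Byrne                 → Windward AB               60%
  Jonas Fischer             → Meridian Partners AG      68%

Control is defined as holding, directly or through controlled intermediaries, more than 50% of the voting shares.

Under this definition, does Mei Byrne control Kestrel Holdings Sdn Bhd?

Mei holds 60% of Windward, so Mei controls Windward.
Neither Mei nor any entity Mei controls holds any voting interest in Kestrel.
So Mei does not control Kestrel.

No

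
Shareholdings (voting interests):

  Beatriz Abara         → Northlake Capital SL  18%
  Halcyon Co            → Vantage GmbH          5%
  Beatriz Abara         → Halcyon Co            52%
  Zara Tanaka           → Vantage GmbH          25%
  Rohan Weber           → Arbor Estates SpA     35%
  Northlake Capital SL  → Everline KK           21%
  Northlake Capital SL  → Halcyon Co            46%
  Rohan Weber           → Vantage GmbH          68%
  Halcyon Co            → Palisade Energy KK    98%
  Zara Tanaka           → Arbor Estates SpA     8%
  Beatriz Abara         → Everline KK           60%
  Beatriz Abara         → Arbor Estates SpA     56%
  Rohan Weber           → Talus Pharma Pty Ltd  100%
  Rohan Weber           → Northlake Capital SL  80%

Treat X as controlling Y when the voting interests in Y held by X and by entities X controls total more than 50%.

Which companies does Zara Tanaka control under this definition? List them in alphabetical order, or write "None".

None

Zara's largest direct stake is 25% in Vantage, which does not meet the threshold.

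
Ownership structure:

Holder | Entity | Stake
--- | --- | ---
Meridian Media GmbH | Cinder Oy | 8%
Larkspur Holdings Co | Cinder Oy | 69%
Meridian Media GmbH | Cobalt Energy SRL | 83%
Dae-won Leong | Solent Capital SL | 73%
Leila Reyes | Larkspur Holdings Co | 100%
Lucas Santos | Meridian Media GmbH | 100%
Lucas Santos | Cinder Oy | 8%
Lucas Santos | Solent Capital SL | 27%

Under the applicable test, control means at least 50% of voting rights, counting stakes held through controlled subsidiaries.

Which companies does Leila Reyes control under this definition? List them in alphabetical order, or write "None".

Cinder Oy, Larkspur Holdings Co

Leila holds 100% of Larkspur, so Leila controls Larkspur.
Larkspur holds 69% of Cinder, so Leila controls Cinder.
No other company's threshold is met.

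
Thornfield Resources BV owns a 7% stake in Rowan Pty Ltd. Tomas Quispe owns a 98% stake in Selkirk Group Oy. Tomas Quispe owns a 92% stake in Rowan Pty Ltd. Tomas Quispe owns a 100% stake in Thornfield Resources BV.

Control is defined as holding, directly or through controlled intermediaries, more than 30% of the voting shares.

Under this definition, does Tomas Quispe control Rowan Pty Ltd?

Yes

Tomas holds 100% of Thornfield, so Tomas controls Thornfield.
Tomas and Thornfield together hold 92% + 7% = 99% of Rowan, so Tomas controls Rowan.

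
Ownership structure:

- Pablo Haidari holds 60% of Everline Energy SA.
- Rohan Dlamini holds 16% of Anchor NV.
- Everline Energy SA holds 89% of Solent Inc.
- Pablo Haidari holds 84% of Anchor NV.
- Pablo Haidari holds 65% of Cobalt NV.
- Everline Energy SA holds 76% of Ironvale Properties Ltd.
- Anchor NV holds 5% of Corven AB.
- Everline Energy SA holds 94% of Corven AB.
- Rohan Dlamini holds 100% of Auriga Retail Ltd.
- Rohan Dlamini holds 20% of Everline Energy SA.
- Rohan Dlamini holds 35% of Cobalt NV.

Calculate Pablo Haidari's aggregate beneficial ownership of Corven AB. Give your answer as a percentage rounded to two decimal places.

60.60%

Pablo reaches Corven along 2 paths.
Via Everline: 60% × 94% = 56.4%.
Via Anchor: 84% × 5% = 4.2%.
Total: 56.4% + 4.2% = 60.6%.
Rounded: 60.60%.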